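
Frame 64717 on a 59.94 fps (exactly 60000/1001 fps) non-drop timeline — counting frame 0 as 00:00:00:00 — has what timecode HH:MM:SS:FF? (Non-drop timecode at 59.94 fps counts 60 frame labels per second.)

00:17:58:37

64717 ÷ 60 = 1078 full seconds, remainder 37 frames.
1078 s = 0 h 17 min 58 s.
Timecode: 00:17:58:37.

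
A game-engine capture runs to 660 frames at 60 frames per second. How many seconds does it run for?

Running time = 660 / (60) = 11 s.

11 seconds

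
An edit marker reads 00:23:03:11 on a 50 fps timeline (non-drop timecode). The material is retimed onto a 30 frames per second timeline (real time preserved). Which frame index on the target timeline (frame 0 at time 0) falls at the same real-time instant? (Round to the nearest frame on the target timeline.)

frame 41497

Source frame index: (0×3600 + 23×60 + 3) × 50 + 11 = 69161.
Real time: 69161 / (50) = 69161/50 s.
Target frame: (69161/50) × (30) = 207483/5 ≈ 41496.600 → 41497.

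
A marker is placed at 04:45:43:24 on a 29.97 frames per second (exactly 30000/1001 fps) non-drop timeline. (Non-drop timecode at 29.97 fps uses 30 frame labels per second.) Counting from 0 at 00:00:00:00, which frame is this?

514314

Total seconds to the label: (4 × 3600 + 45 × 60 + 43) = 17143.
Frame index = 17143 × 30 + 24 = 514314.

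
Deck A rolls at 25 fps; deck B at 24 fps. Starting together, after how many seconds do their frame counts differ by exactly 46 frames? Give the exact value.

46 seconds

The gap grows by |24 − 25| = 1 frame per second.
Time for a 46-frame gap: 46 ÷ (1) = 46 s.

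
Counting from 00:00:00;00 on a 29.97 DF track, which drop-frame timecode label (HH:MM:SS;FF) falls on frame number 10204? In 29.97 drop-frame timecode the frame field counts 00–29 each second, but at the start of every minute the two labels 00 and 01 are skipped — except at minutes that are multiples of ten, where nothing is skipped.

00:05:40;14

Ten DF minutes hold 17982 frames, so frame 10204 lies in block 0 (frames 0–17981) with 10204 frames into that block.
The block's first minute is 1800 frames and the rest 1798 each; 10204 frames reaches minute 5, so 0 × 18 + 5 × 2 = 10 labels have been skipped so far.
Adding those back, label number 10204 + 10 = 10214 at 30 labels/s is 340 s + 14 f = 0 h 5 min 40 s frame 14, i.e. 00:05:40;14.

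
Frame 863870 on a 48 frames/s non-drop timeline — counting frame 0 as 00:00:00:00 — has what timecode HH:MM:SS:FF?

863870 ÷ 48 = 17997 full seconds, remainder 14 frames.
17997 s = 4 h 59 min 57 s.
Timecode: 04:59:57:14.

04:59:57:14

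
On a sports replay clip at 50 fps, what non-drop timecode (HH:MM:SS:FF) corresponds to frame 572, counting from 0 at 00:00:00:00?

572 ÷ 50 = 11 full seconds, remainder 22 frames.
11 s = 0 h 0 min 11 s.
Timecode: 00:00:11:22.

00:00:11:22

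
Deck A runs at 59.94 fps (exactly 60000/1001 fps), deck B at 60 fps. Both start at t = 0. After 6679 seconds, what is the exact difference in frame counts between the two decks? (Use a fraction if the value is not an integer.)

A emits 60000/1001 × 6679 = 400740000/1001 frames; B emits 60 × 6679 = 400740.
Difference = 400740/1001 frames (≈ 400.3397); B is ahead of A.

400740/1001 frames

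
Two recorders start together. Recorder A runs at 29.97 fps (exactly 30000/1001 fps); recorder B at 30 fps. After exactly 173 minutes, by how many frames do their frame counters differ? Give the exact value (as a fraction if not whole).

173 min = 10380 s.
A emits 30000/1001 × 10380 = 311400000/1001 frames; B emits 30 × 10380 = 311400.
Difference = 311400/1001 frames (≈ 311.0889); B is ahead of A.

311400/1001 frames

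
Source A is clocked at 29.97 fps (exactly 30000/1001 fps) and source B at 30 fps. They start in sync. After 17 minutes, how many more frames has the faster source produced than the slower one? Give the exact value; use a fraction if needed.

17 min = 1020 s.
A emits 30000/1001 × 1020 = 30600000/1001 frames; B emits 30 × 1020 = 30600.
Difference = 30600/1001 frames (≈ 30.5694); B is ahead of A.

30600/1001 frames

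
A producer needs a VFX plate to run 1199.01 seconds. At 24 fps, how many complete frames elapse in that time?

Frames = 1199.01 × 24 = 719406/25 ≈ 28776.2400.
Complete frames: 28776.

28776 frames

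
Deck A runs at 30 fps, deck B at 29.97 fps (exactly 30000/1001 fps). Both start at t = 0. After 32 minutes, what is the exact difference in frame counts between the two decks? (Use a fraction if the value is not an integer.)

57600/1001 frames

32 min = 1920 s.
A emits 30 × 1920 = 57600 frames; B emits 30000/1001 × 1920 = 57600000/1001.
Difference = 57600/1001 frames (≈ 57.5425); B is behind A.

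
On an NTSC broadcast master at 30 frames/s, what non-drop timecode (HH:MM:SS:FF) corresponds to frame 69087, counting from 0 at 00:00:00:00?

00:38:22:27

69087 ÷ 30 = 2302 full seconds, remainder 27 frames.
2302 s = 0 h 38 min 22 s.
Timecode: 00:38:22:27.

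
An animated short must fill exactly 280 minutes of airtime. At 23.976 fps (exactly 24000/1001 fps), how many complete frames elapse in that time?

280 min = 16800 s.
Frames = 16800 × 24000/1001 = 57600000/143 ≈ 402797.2028.
Complete frames: 402797.

402797 frames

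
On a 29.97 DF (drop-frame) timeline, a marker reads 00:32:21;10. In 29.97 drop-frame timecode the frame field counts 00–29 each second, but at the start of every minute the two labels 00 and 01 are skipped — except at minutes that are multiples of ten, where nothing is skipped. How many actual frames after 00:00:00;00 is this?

As if non-drop at 30 labels/s: (0 × 3600 + 32 × 60 + 21) × 30 + 10 = 58240.
Minute boundaries passed: 32; those not divisible by 10: 32 − 3 = 29; dropped labels = 2 × 29 = 58.
Actual frame index = 58240 − 58 = 58182.

58182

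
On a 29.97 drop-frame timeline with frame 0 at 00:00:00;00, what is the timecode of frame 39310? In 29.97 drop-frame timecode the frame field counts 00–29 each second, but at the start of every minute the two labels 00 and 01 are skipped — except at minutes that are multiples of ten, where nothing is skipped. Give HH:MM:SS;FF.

Ten DF minutes hold 17982 frames, so frame 39310 lies in block 2 (frames 35964–53945) with 3346 frames into that block.
The block's first minute is 1800 frames and the rest 1798 each; 3346 frames reaches minute 1, so 2 × 18 + 1 × 2 = 38 labels have been skipped so far.
Adding those back, label number 39310 + 38 = 39348 at 30 labels/s is 1311 s + 18 f = 0 h 21 min 51 s frame 18, i.e. 00:21:51;18.

00:21:51;18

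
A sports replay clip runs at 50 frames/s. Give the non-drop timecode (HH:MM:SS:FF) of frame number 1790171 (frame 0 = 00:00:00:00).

09:56:43:21

1790171 ÷ 50 = 35803 full seconds, remainder 21 frames.
35803 s = 9 h 56 min 43 s.
Timecode: 09:56:43:21.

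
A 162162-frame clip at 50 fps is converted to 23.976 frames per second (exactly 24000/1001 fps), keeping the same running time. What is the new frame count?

77760 frames

Target frames = source frames × (target rate / source rate) = 162162 × (24000/1001)/(50) = 162162 × 480/1001 = 77760.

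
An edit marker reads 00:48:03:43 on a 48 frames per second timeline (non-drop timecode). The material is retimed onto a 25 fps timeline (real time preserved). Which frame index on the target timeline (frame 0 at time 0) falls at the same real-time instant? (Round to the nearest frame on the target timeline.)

Source frame index: (0×3600 + 48×60 + 3) × 48 + 43 = 138427.
Real time: 138427 / (48) = 138427/48 s.
Target frame: (138427/48) × (25) = 3460675/48 ≈ 72097.396 → 72097.

frame 72097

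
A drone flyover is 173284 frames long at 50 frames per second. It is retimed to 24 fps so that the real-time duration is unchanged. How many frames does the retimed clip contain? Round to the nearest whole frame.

Frames at target rate = 173284 × (24) / (50) = 2079408/25 ≈ 83176.320.
Nearest whole frame: 83176.

83176 frames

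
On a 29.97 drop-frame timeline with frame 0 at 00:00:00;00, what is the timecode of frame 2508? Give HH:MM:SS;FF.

Each 10-minute DF block holds 10 × 60 × 30 − 9 × 2 = 17982 frames. 2508 ÷ 17982 → 0 full blocks, remainder 2508.
Within the partial block the first minute is 1800 frames and each further minute 1798, so 1 further minute boundary passed. Total skipped labels = 18 × 0 + 2 × 1 = 2.
Non-drop label index = 2508 + 2 = 2510; at 30 labels/s that is 00:01:23:20, i.e. DF 00:01:23;20.

00:01:23;20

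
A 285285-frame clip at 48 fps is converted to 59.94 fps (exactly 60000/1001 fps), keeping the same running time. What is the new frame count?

Target frames = source frames × (target rate / source rate) = 285285 × (60000/1001)/(48) = 285285 × 1250/1001 = 356250.

356250 frames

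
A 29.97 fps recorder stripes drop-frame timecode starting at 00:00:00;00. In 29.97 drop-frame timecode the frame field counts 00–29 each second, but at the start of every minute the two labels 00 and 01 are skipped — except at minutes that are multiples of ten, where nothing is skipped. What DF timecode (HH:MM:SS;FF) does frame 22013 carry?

00:12:14;15

Ten DF minutes hold 17982 frames, so frame 22013 lies in block 1 (frames 17982–35963) with 4031 frames into that block.
The block's first minute is 1800 frames and the rest 1798 each; 4031 frames reaches minute 2, so 1 × 18 + 2 × 2 = 22 labels have been skipped so far.
Adding those back, label number 22013 + 22 = 22035 at 30 labels/s is 734 s + 15 f = 0 h 12 min 14 s frame 15, i.e. 00:12:14;15.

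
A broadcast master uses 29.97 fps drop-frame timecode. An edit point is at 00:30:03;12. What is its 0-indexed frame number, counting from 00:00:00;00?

54048

Complete 10-minute blocks: 3, each 17982 frames → 53946.
Remaining 0 whole minutes in the current block: 0 frames.
Within the current minute: 3 × 30 + 12 = 102. Total = 53946 + 0 + 102 = 54048.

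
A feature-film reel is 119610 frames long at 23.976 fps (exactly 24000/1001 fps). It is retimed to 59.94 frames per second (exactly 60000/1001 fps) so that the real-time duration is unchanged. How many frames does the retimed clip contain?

299025 frames

Frames at target rate = 119610 × (60000/1001) / (24000/1001) = 299025.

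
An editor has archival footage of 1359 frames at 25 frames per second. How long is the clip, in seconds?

54.36 seconds

Running time = 1359 / (25) = 54.36 s.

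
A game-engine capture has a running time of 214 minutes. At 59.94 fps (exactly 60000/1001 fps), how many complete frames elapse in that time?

214 min = 12840 s.
Frames = 12840 × 60000/1001 = 770400000/1001 ≈ 769630.3696.
Complete frames: 769630.

769630 frames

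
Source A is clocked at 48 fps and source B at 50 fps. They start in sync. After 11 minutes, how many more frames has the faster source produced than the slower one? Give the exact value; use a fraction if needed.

1320 frames

11 min = 660 s.
A emits 48 × 660 = 31680 frames; B emits 50 × 660 = 33000.
Difference = 1320 frames; B is ahead of A.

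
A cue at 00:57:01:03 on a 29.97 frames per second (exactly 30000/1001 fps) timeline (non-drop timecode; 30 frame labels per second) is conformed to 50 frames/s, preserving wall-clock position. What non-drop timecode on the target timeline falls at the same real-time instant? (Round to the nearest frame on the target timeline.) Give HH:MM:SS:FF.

00:57:04:26

Source frame index: (0×3600 + 57×60 + 1) × 30 + 3 = 102633.
Real time: 102633 / (30000/1001) = 34245211/10000 s.
Target frame: (34245211/10000) × (50) = 34245211/200 ≈ 171226.055 → 171226.
At 50 labels/s: frame 171226 → 00:57:04:26.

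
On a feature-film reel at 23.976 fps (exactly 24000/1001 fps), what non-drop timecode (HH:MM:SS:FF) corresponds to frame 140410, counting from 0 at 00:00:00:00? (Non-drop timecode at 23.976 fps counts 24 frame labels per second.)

140410 ÷ 24 = 5850 full seconds, remainder 10 frames.
5850 s = 1 h 37 min 30 s.
Timecode: 01:37:30:10.

01:37:30:10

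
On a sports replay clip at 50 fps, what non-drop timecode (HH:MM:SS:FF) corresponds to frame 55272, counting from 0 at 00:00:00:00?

55272 ÷ 50 = 1105 full seconds, remainder 22 frames.
1105 s = 0 h 18 min 25 s.
Timecode: 00:18:25:22.

00:18:25:22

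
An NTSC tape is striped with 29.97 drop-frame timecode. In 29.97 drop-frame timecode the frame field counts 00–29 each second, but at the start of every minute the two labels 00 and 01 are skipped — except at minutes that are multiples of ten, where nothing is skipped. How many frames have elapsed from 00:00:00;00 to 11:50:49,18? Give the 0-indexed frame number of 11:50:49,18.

1278210

Complete 10-minute blocks: 71, each 17982 frames → 1276722.
Remaining 0 whole minutes in the current block: 0 frames.
Within the current minute: 49 × 30 + 18 = 1488. Total = 1276722 + 0 + 1488 = 1278210.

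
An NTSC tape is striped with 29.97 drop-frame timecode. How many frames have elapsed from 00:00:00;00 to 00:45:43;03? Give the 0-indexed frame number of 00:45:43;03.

82211

As if non-drop at 30 labels/s: (0 × 3600 + 45 × 60 + 43) × 30 + 3 = 82293.
Minute boundaries passed: 45; those not divisible by 10: 45 − 4 = 41; dropped labels = 2 × 41 = 82.
Actual frame index = 82293 − 82 = 82211.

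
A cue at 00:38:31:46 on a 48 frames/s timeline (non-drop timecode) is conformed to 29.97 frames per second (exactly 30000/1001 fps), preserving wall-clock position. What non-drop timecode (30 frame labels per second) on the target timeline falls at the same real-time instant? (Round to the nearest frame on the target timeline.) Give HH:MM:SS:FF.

00:38:29:19

Source frame index: (0×3600 + 38×60 + 31) × 48 + 46 = 110974.
Real time: 110974 / (48) = 55487/24 s.
Target frame: (55487/24) × (30000/1001) = 69358750/1001 ≈ 69289.461 → 69289.
At 30 labels/s: frame 69289 → 00:38:29:19.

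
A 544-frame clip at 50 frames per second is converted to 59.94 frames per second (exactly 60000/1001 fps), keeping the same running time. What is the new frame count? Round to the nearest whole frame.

Frames at target rate = 544 × (60000/1001) / (50) = 652800/1001 ≈ 652.148.
Nearest whole frame: 652.

652 frames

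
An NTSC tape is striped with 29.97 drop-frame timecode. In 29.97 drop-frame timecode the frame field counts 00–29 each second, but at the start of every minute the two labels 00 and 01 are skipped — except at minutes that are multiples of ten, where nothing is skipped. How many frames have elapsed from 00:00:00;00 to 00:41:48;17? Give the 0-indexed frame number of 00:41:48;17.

75183

As if non-drop at 30 labels/s: (0 × 3600 + 41 × 60 + 48) × 30 + 17 = 75257.
Minute boundaries passed: 41; those not divisible by 10: 41 − 4 = 37; dropped labels = 2 × 37 = 74.
Actual frame index = 75257 − 74 = 75183.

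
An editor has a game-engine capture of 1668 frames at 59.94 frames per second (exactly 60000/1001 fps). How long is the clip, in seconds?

27.8278 seconds

Running time = 1668 / (60000/1001) = 27.8278 s.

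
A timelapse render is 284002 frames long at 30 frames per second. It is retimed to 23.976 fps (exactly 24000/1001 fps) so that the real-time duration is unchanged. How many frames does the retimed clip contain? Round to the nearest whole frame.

226975 frames

Frames at target rate = 284002 × (24000/1001) / (30) = 227201600/1001 ≈ 226974.625.
Nearest whole frame: 226975.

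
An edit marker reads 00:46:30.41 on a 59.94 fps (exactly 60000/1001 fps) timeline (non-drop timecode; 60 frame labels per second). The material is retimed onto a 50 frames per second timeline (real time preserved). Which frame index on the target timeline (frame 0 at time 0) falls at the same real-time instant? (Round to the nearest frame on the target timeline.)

Source frame index: (0×3600 + 46×60 + 30) × 60 + 41 = 167441.
Real time: 167441 / (60000/1001) = 167608441/60000 s.
Target frame: (167608441/60000) × (50) = 167608441/1200 ≈ 139673.701 → 139674.

frame 139674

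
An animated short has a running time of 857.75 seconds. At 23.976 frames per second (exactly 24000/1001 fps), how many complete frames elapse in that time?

20565 frames

Frames = 857.75 × 24000/1001 = 20586000/1001 ≈ 20565.4346.
Complete frames: 20565.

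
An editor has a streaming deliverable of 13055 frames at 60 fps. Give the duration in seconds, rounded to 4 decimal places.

Running time = 13055 × 1/60 = 2611/12 s ≈ 217.5833 s.

217.5833 seconds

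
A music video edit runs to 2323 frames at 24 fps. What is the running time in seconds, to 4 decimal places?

Running time = 2323 × 1/24 = 2323/24 s ≈ 96.7917 s.

96.7917 seconds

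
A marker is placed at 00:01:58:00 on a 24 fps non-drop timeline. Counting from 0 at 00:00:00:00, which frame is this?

frame 2832

Total seconds to the label: (0 × 3600 + 1 × 60 + 58) = 118.
Frame index = 118 × 24 + 0 = 2832.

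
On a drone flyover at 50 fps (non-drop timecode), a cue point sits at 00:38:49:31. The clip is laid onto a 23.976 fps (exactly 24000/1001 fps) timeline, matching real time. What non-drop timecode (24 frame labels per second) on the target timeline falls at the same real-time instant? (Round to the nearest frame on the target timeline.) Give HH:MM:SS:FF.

00:38:47:07

Source frame index: (0×3600 + 38×60 + 49) × 50 + 31 = 116481.
Real time: 116481 / (50) = 116481/50 s.
Target frame: (116481/50) × (24000/1001) = 55910880/1001 ≈ 55855.025 → 55855.
At 24 labels/s: frame 55855 → 00:38:47:07.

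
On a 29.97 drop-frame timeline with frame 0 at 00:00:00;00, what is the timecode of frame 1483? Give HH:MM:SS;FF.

00:00:49;13

Ten DF minutes hold 17982 frames, so frame 1483 lies in block 0 (frames 0–17981) with 1483 frames into that block.
The block's first minute is 1800 frames and the rest 1798 each; 1483 frames reaches minute 0, so 0 × 18 + 0 × 2 = 0 labels have been skipped so far.
Adding those back, label number 1483 + 0 = 1483 at 30 labels/s is 49 s + 13 f = 0 h 0 min 49 s frame 13, i.e. 00:00:49;13.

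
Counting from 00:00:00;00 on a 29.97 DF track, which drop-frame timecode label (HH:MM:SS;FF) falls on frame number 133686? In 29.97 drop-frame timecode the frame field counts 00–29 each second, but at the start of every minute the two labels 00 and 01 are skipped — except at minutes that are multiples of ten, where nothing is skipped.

01:14:20;20

Ten DF minutes hold 17982 frames, so frame 133686 lies in block 7 (frames 125874–143855) with 7812 frames into that block.
The block's first minute is 1800 frames and the rest 1798 each; 7812 frames reaches minute 4, so 7 × 18 + 4 × 2 = 134 labels have been skipped so far.
Adding those back, label number 133686 + 134 = 133820 at 30 labels/s is 4460 s + 20 f = 1 h 14 min 20 s frame 20, i.e. 01:14:20;20.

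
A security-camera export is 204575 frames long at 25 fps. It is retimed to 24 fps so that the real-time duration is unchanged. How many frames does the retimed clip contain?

Target frames = source frames × (target rate / source rate) = 204575 × (24)/(25) = 204575 × 24/25 = 196392.

196392 frames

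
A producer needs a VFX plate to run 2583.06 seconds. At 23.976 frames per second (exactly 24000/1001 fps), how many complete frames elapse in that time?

Frames = 2583.06 × 24000/1001 = 61993440/1001 ≈ 61931.5085.
Complete frames: 61931.

61931 frames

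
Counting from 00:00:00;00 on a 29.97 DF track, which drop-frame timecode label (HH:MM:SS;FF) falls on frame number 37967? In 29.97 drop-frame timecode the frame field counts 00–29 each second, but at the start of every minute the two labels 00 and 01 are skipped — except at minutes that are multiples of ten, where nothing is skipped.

Ten DF minutes hold 17982 frames, so frame 37967 lies in block 2 (frames 35964–53945) with 2003 frames into that block.
The block's first minute is 1800 frames and the rest 1798 each; 2003 frames reaches minute 1, so 2 × 18 + 1 × 2 = 38 labels have been skipped so far.
Adding those back, label number 37967 + 38 = 38005 at 30 labels/s is 1266 s + 25 f = 0 h 21 min 6 s frame 25, i.e. 00:21:06;25.

00:21:06;25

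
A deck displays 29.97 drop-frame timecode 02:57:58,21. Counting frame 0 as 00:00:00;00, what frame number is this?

320041

Complete 10-minute blocks: 17, each 17982 frames → 305694.
Remaining 7 whole minutes in the current block: 1800 + 6 × 1798 = 12588 frames.
Within the current minute: 58 × 30 + 21 − 2 = 1759 (labels ;00/;01 skipped at this minute). Total = 305694 + 12588 + 1759 = 320041.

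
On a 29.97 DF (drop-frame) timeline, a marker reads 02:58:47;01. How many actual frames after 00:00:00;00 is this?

321489

Complete 10-minute blocks: 17, each 17982 frames → 305694.
Remaining 8 whole minutes in the current block: 1800 + 7 × 1798 = 14386 frames.
Within the current minute: 47 × 30 + 1 − 2 = 1409 (labels ;00/;01 skipped at this minute). Total = 305694 + 14386 + 1409 = 321489.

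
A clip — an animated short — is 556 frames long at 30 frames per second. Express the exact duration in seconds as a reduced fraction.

278/15 seconds

Running time = 556 ÷ (30) = 556 × 1/30 = 278/15 s.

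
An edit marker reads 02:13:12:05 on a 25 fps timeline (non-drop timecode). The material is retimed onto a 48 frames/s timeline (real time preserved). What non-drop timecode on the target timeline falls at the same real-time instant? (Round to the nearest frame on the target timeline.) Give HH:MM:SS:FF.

02:13:12:10

Source frame index: (2×3600 + 13×60 + 12) × 25 + 5 = 199805.
Real time: 199805 / (25) = 39961/5 s.
Target frame: (39961/5) × (48) = 1918128/5 ≈ 383625.600 → 383626.
At 48 labels/s: frame 383626 → 02:13:12:10.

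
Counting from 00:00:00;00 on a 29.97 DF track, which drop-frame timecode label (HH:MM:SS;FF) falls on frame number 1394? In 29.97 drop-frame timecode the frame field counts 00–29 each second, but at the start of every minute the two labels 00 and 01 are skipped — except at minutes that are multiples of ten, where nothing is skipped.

Each 10-minute DF block holds 10 × 60 × 30 − 9 × 2 = 17982 frames. 1394 ÷ 17982 → 0 full blocks, remainder 1394.
Within the partial block the first minute is 1800 frames and each further minute 1798, so 0 further minute boundaries passed. Total skipped labels = 18 × 0 + 2 × 0 = 0.
Non-drop label index = 1394 + 0 = 1394; at 30 labels/s that is 00:00:46:14, i.e. DF 00:00:46;14.

00:00:46;14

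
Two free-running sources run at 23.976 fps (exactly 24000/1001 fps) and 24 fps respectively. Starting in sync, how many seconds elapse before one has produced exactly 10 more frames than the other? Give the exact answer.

The gap grows by |24 − 24000/1001| = 24/1001 frames per second.
Time for a 10-frame gap: 10 ÷ (24/1001) = 5005/12 s.

5005/12 seconds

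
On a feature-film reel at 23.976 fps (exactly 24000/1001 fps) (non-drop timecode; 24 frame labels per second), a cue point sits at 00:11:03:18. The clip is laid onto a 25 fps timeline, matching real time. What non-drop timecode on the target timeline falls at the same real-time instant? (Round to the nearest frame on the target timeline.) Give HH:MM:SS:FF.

Source frame index: (0×3600 + 11×60 + 3) × 24 + 18 = 15930.
Real time: 15930 / (24000/1001) = 531531/800 s.
Target frame: (531531/800) × (25) = 531531/32 ≈ 16610.344 → 16610.
At 25 labels/s: frame 16610 → 00:11:04:10.

00:11:04:10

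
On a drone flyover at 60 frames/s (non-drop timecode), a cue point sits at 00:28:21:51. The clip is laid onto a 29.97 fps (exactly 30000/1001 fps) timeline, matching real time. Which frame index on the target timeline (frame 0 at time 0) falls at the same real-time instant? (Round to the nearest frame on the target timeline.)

frame 51004

Source frame index: (0×3600 + 28×60 + 21) × 60 + 51 = 102111.
Real time: 102111 / (60) = 34037/20 s.
Target frame: (34037/20) × (30000/1001) = 51055500/1001 ≈ 51004.496 → 51004.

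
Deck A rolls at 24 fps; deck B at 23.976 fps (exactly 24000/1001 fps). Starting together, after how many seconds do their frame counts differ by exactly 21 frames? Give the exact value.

875.875 seconds

The gap grows by |24000/1001 − 24| = 24/1001 frames per second.
Time for a 21-frame gap: 21 ÷ (24/1001) = 875.875 s.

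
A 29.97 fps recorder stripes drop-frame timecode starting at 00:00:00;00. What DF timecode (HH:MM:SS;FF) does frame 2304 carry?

00:01:16;26

Ten DF minutes hold 17982 frames, so frame 2304 lies in block 0 (frames 0–17981) with 2304 frames into that block.
The block's first minute is 1800 frames and the rest 1798 each; 2304 frames reaches minute 1, so 0 × 18 + 1 × 2 = 2 labels have been skipped so far.
Adding those back, label number 2304 + 2 = 2306 at 30 labels/s is 76 s + 26 f = 0 h 1 min 16 s frame 26, i.e. 00:01:16;26.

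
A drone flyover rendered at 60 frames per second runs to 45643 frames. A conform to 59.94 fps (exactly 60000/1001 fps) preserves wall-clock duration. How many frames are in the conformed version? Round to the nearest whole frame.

Frames at target rate = 45643 × (60000/1001) / (60) = 3511000/77 ≈ 45597.403.
Nearest whole frame: 45597.

45597 frames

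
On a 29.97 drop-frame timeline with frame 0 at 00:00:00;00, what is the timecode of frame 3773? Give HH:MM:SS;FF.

Ten DF minutes hold 17982 frames, so frame 3773 lies in block 0 (frames 0–17981) with 3773 frames into that block.
The block's first minute is 1800 frames and the rest 1798 each; 3773 frames reaches minute 2, so 0 × 18 + 2 × 2 = 4 labels have been skipped so far.
Adding those back, label number 3773 + 4 = 3777 at 30 labels/s is 125 s + 27 f = 0 h 2 min 5 s frame 27, i.e. 00:02:05;27.

00:02:05;27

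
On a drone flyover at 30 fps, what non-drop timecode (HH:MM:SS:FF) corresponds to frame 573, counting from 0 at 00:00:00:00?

573 ÷ 30 = 19 full seconds, remainder 3 frames.
19 s = 0 h 0 min 19 s.
Timecode: 00:00:19:03.

00:00:19:03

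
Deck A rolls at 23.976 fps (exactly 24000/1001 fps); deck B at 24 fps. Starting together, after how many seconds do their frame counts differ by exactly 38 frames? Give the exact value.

19019/12 seconds

The gap grows by |24 − 24000/1001| = 24/1001 frames per second.
Time for a 38-frame gap: 38 ÷ (24/1001) = 19019/12 s.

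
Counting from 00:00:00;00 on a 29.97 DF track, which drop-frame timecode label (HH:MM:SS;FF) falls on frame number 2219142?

Each 10-minute DF block holds 10 × 60 × 30 − 9 × 2 = 17982 frames. 2219142 ÷ 17982 → 123 full blocks, remainder 7356.
Within the partial block the first minute is 1800 frames and each further minute 1798, so 4 further minute boundaries passed. Total skipped labels = 18 × 123 + 2 × 4 = 2222.
Non-drop label index = 2219142 + 2222 = 2221364; at 30 labels/s that is 20:34:05:14, i.e. DF 20:34:05;14.

20:34:05;14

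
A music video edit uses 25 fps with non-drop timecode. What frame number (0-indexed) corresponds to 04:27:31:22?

Total seconds to the label: (4 × 3600 + 27 × 60 + 31) = 16051.
Frame index = 16051 × 25 + 22 = 401297.

401297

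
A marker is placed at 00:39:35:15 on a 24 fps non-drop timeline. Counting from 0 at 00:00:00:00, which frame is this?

frame 57015

Total seconds to the label: (0 × 3600 + 39 × 60 + 35) = 2375.
Frame index = 2375 × 24 + 15 = 57015.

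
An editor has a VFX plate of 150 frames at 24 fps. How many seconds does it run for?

Running time = 150 / (24) = 6.25 s.

6.25 seconds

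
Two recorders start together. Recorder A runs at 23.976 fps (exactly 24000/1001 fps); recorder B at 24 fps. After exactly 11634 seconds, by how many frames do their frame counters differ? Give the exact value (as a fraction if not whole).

A emits 24000/1001 × 11634 = 39888000/143 frames; B emits 24 × 11634 = 279216.
Difference = 39888/143 frames (≈ 278.9371); B is ahead of A.

39888/143 frames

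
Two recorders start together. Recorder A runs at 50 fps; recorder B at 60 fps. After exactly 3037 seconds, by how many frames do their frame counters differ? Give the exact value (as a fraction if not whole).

A emits 50 × 3037 = 151850 frames; B emits 60 × 3037 = 182220.
Difference = 30370 frames; B is ahead of A.

30370 frames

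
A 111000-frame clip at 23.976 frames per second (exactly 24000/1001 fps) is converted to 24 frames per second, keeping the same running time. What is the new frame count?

111111 frames

Target frames = source frames × (target rate / source rate) = 111000 × (24)/(24000/1001) = 111000 × 1001/1000 = 111111.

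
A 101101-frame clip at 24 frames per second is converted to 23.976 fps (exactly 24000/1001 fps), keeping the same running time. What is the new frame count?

Target frames = source frames × (target rate / source rate) = 101101 × (24000/1001)/(24) = 101101 × 1000/1001 = 101000.

101000 frames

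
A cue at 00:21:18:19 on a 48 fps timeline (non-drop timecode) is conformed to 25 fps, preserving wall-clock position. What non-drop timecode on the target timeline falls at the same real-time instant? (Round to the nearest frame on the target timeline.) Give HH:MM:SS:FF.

Source frame index: (0×3600 + 21×60 + 18) × 48 + 19 = 61363.
Real time: 61363 / (48) = 61363/48 s.
Target frame: (61363/48) × (25) = 1534075/48 ≈ 31959.896 → 31960.
At 25 labels/s: frame 31960 → 00:21:18:10.

00:21:18:10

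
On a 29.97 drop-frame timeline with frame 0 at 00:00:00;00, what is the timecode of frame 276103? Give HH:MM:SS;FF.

02:33:32;19

Ten DF minutes hold 17982 frames, so frame 276103 lies in block 15 (frames 269730–287711) with 6373 frames into that block.
The block's first minute is 1800 frames and the rest 1798 each; 6373 frames reaches minute 3, so 15 × 18 + 3 × 2 = 276 labels have been skipped so far.
Adding those back, label number 276103 + 276 = 276379 at 30 labels/s is 9212 s + 19 f = 2 h 33 min 32 s frame 19, i.e. 02:33:32;19.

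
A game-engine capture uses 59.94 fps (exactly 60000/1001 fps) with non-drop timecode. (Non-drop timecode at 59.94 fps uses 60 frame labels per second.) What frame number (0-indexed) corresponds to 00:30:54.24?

111264

Total seconds to the label: (0 × 3600 + 30 × 60 + 54) = 1854.
Frame index = 1854 × 60 + 24 = 111264.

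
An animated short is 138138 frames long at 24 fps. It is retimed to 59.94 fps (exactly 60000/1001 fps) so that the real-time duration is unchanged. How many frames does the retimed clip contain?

345000 frames

Target frames = source frames × (target rate / source rate) = 138138 × (60000/1001)/(24) = 138138 × 2500/1001 = 345000.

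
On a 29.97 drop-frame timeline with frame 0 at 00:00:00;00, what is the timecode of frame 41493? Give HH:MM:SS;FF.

00:23:04;15

Ten DF minutes hold 17982 frames, so frame 41493 lies in block 2 (frames 35964–53945) with 5529 frames into that block.
The block's first minute is 1800 frames and the rest 1798 each; 5529 frames reaches minute 3, so 2 × 18 + 3 × 2 = 42 labels have been skipped so far.
Adding those back, label number 41493 + 42 = 41535 at 30 labels/s is 1384 s + 15 f = 0 h 23 min 4 s frame 15, i.e. 00:23:04;15.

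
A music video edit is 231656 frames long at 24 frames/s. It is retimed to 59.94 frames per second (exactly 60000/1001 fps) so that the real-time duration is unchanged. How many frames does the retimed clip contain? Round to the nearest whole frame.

Frames at target rate = 231656 × (60000/1001) / (24) = 579140000/1001 ≈ 578561.439.
Nearest whole frame: 578561.

578561 frames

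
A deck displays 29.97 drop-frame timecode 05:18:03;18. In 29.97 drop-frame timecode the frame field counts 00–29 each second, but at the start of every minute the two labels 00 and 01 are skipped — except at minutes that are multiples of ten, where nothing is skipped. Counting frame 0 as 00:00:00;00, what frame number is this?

Complete 10-minute blocks: 31, each 17982 frames → 557442.
Remaining 8 whole minutes in the current block: 1800 + 7 × 1798 = 14386 frames.
Within the current minute: 3 × 30 + 18 − 2 = 106 (labels ;00/;01 skipped at this minute). Total = 557442 + 14386 + 106 = 571934.

571934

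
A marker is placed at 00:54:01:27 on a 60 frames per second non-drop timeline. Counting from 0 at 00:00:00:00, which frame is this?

Total seconds to the label: (0 × 3600 + 54 × 60 + 1) = 3241.
Frame index = 3241 × 60 + 27 = 194487.

frame 194487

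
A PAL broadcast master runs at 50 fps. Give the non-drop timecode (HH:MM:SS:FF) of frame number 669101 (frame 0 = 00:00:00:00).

669101 ÷ 50 = 13382 full seconds, remainder 1 frame.
13382 s = 3 h 43 min 2 s.
Timecode: 03:43:02:01.

03:43:02:01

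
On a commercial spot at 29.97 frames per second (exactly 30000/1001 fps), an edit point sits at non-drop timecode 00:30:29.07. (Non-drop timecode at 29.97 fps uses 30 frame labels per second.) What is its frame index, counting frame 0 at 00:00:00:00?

Total seconds to the label: (0 × 3600 + 30 × 60 + 29) = 1829.
Frame index = 1829 × 30 + 7 = 54877.

54877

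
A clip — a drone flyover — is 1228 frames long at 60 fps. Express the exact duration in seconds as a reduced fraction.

Running time = 1228 ÷ (60) = 1228 × 1/60 = 307/15 s.

307/15 seconds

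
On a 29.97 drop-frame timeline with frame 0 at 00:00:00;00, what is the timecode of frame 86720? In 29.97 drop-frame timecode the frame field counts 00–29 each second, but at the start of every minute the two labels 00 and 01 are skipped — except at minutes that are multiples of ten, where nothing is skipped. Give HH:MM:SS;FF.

Ten DF minutes hold 17982 frames, so frame 86720 lies in block 4 (frames 71928–89909) with 14792 frames into that block.
The block's first minute is 1800 frames and the rest 1798 each; 14792 frames reaches minute 8, so 4 × 18 + 8 × 2 = 88 labels have been skipped so far.
Adding those back, label number 86720 + 88 = 86808 at 30 labels/s is 2893 s + 18 f = 0 h 48 min 13 s frame 18, i.e. 00:48:13;18.

00:48:13;18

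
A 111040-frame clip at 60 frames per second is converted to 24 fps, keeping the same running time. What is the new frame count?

Target frames = source frames × (target rate / source rate) = 111040 × (24)/(60) = 111040 × 2/5 = 44416.

44416 frames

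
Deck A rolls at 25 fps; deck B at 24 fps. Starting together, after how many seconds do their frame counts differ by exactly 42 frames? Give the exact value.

42 seconds

The gap grows by |24 − 25| = 1 frame per second.
Time for a 42-frame gap: 42 ÷ (1) = 42 s.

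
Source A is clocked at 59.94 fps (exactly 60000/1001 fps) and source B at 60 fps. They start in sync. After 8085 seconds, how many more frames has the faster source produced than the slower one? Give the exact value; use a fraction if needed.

A emits 60000/1001 × 8085 = 6300000/13 frames; B emits 60 × 8085 = 485100.
Difference = 6300/13 frames (≈ 484.6154); B is ahead of A.

6300/13 frames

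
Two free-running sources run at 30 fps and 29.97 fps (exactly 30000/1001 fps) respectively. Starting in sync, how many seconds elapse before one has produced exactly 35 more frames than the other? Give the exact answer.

7007/6 seconds

The gap grows by |30000/1001 − 30| = 30/1001 frames per second.
Time for a 35-frame gap: 35 ÷ (30/1001) = 7007/6 s.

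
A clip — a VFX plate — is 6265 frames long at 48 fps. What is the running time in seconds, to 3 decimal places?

130.521 seconds

Running time = 6265 × 1/48 = 6265/48 s ≈ 130.521 s.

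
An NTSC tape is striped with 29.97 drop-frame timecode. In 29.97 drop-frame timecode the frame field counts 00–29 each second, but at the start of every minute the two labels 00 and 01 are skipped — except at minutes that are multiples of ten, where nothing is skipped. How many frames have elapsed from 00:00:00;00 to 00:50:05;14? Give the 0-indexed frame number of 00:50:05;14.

As if non-drop at 30 labels/s: (0 × 3600 + 50 × 60 + 5) × 30 + 14 = 90164.
Minute boundaries passed: 50; those not divisible by 10: 50 − 5 = 45; dropped labels = 2 × 45 = 90.
Actual frame index = 90164 − 90 = 90074.

90074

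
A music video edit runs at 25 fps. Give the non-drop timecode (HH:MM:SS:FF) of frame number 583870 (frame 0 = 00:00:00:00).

583870 ÷ 25 = 23354 full seconds, remainder 20 frames.
23354 s = 6 h 29 min 14 s.
Timecode: 06:29:14:20.

06:29:14:20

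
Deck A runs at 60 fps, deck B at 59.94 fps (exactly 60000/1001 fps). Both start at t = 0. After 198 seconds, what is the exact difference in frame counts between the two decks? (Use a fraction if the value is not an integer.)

1080/91 frames

A emits 60 × 198 = 11880 frames; B emits 60000/1001 × 198 = 1080000/91.
Difference = 1080/91 frames (≈ 11.8681); B is behind A.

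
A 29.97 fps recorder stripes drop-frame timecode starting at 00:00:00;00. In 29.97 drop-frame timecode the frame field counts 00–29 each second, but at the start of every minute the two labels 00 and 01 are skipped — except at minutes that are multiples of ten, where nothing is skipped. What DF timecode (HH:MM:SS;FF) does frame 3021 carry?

Ten DF minutes hold 17982 frames, so frame 3021 lies in block 0 (frames 0–17981) with 3021 frames into that block.
The block's first minute is 1800 frames and the rest 1798 each; 3021 frames reaches minute 1, so 0 × 18 + 1 × 2 = 2 labels have been skipped so far.
Adding those back, label number 3021 + 2 = 3023 at 30 labels/s is 100 s + 23 f = 0 h 1 min 40 s frame 23, i.e. 00:01:40;23.

00:01:40;23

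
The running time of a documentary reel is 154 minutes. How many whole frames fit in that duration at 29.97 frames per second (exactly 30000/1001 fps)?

154 min = 9240 s.
Frames = 9240 × 30000/1001 = 3600000/13 ≈ 276923.0769.
Complete frames: 276923.

276923 frames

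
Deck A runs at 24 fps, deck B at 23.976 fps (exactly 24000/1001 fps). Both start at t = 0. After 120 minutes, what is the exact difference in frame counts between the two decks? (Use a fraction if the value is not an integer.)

172800/1001 frames

120 min = 7200 s.
A emits 24 × 7200 = 172800 frames; B emits 24000/1001 × 7200 = 172800000/1001.
Difference = 172800/1001 frames (≈ 172.6274); B is behind A.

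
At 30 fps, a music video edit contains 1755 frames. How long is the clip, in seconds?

Running time = 1755 / (30) = 58.5 s.

58.5 seconds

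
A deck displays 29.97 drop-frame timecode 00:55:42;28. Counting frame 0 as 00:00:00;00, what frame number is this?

100188

As if non-drop at 30 labels/s: (0 × 3600 + 55 × 60 + 42) × 30 + 28 = 100288.
Minute boundaries passed: 55; those not divisible by 10: 55 − 5 = 50; dropped labels = 2 × 50 = 100.
Actual frame index = 100288 − 100 = 100188.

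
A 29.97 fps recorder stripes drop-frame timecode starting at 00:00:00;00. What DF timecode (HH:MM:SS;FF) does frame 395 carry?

00:00:13;05

Each 10-minute DF block holds 10 × 60 × 30 − 9 × 2 = 17982 frames. 395 ÷ 17982 → 0 full blocks, remainder 395.
Within the partial block the first minute is 1800 frames and each further minute 1798, so 0 further minute boundaries passed. Total skipped labels = 18 × 0 + 2 × 0 = 0.
Non-drop label index = 395 + 0 = 395; at 30 labels/s that is 00:00:13:05, i.e. DF 00:00:13;05.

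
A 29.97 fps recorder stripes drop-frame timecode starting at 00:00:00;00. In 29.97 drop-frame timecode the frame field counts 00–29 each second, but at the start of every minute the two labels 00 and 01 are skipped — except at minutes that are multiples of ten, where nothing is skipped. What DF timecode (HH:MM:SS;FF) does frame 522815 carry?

Ten DF minutes hold 17982 frames, so frame 522815 lies in block 29 (frames 521478–539459) with 1337 frames into that block.
The block's first minute is 1800 frames and the rest 1798 each; 1337 frames reaches minute 0, so 29 × 18 + 0 × 2 = 522 labels have been skipped so far.
Adding those back, label number 522815 + 522 = 523337 at 30 labels/s is 17444 s + 17 f = 4 h 50 min 44 s frame 17, i.e. 04:50:44;17.

04:50:44;17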